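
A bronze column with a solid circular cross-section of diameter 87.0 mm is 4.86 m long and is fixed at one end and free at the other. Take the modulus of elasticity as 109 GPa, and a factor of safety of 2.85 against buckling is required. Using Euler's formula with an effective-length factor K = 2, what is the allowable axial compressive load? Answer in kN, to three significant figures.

P_allow = 11.2 kN

I = πd⁴/64 = π×87.0⁴/64 = 2.812×10^6 mm⁴.
Effective length L_e = KL = 2×4.86 m = 9720 mm.
Euler critical load P_cr = π²EI/L_e² = π²×109000×2.812×10^6/9720² = 32020 N.
P_allow = P_cr/n = 32020/2.85 = 11240 N.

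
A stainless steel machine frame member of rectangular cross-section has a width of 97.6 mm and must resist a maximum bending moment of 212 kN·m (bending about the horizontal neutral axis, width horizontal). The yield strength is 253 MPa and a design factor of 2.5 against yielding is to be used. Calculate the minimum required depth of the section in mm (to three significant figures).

σ_allow = 253/2.5 = 101.2 MPa.
For a rectangular section σ = 6M/(bh²), so h² = 6M/(b σ_allow) = 6×2.1200×10^8/(97.6×101.2) = 128800 mm².
h = 358.9 mm.

h = 359 mm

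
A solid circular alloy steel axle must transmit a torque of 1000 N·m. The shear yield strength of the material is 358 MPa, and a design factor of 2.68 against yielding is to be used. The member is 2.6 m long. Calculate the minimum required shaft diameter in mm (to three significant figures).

d = 33.7 mm

Allowable shear stress τ_allow = 358/2.68 = 133.6 MPa.
For a solid shaft τ = 16T/(πd³), so d³ = 16T/(π τ_allow) = 16×1000000/(π×133.6) = 38130 mm³.
d = (38130)^(1/3) = 33.66 mm.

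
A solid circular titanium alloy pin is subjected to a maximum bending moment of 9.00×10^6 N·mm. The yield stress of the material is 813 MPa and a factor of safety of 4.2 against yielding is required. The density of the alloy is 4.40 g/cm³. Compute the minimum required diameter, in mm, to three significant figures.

σ_allow = 813/4.2 = 193.6 MPa.
For a solid circular section σ = 32M/(πd³), so d³ = 32M/(π σ_allow) = 32×9000000/(π×193.6) = 473600 mm³.
d = 77.95 mm.

d = 77.9 mm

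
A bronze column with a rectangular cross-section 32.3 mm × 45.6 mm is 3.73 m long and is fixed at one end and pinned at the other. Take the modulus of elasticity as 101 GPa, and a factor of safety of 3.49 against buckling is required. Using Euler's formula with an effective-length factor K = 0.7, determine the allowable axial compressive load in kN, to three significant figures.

P_allow = 5.37 kN

Buckling occurs about the weak axis: I_min = h·b³/12 = 45.6×32.3³/12 = 128100 mm⁴ (b = 32.3 mm is the smaller dimension).
Effective length L_e = KL = 0.7×3.73 m = 2611 mm.
Euler critical load P_cr = π²EI/L_e² = π²×101000×128100/2611² = 18720 N.
P_allow = P_cr/n = 18720/3.49 = 5365 N.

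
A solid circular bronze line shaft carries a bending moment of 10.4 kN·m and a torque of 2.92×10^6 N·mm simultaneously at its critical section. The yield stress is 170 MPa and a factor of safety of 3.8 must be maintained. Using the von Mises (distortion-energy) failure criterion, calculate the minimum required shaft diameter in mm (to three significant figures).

σ_allow = σ_y/n = 170/3.8 = 44.74 MPa.
For a solid shaft σ_b = 32M/(πd³) and τ = 16T/(πd³), so the von Mises stress is σ' = (16/πd³)·√(4M²+3T²).
√(4M²+3T²) = √(4×(1.040×10^7)² + 3×(2.920×10^6)²) = 2.141×10^7 N·mm.
d³ = 16×2.141×10^7/(π×44.74) = 2.437×10^6 mm³.
d = 134.6 mm.

d = 135 mm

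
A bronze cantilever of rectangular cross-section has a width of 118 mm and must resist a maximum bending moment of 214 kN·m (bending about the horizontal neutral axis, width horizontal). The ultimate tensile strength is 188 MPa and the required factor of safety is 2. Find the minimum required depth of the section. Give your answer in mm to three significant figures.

σ_allow = 188/2 = 94.00 MPa.
For a rectangular section σ = 6M/(bh²), so h² = 6M/(b σ_allow) = 6×2.1400×10^8/(118×94.00) = 115800 mm².
h = 340.2 mm.

h = 340 mm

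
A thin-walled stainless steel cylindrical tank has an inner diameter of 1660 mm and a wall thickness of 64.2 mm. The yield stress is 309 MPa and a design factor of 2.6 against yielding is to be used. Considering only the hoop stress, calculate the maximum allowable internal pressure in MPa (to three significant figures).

p_allow = 9.19 MPa

σ_allow = 309/2.6 = 118.8 MPa.
σ_h = pD/(2t) → p_allow = 2σ_allow t/D = 2×118.8×64.2/1660 = 9.193 MPa.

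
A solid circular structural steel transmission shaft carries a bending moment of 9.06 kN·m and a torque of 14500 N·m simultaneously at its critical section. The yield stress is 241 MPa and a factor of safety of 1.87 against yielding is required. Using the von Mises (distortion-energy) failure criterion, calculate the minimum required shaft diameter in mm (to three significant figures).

σ_allow = σ_y/n = 241/1.87 = 128.9 MPa.
For a solid shaft σ_b = 32M/(πd³) and τ = 16T/(πd³), so the von Mises stress is σ' = (16/πd³)·√(4M²+3T²).
√(4M²+3T²) = √(4×(9.060×10^6)² + 3×(1.450×10^7)²) = 3.097×10^7 N·mm.
d³ = 16×3.097×10^7/(π×128.9) = 1.224×10^6 mm³.
d = 107.0 mm.

d = 107 mm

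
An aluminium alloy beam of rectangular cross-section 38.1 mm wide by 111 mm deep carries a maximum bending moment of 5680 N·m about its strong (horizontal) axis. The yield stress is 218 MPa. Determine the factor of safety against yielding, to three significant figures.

Section modulus S = bh²/6 = 38.1×111²/6 = 78240 mm³.
σ = M/S = 5680000/78240 = 72.60 MPa.
n = 218/72.60 = 3.003.

n = 3.00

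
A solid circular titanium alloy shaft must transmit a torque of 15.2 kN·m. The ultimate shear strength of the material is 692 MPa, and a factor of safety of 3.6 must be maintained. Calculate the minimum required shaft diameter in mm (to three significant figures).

d = 73.8 mm

Allowable shear stress τ_allow = 692/3.6 = 192.2 MPa.
For a solid shaft τ = 16T/(πd³), so d³ = 16T/(π τ_allow) = 16×1.5200×10^7/(π×192.2) = 402700 mm³.
d = (402700)^(1/3) = 73.85 mm.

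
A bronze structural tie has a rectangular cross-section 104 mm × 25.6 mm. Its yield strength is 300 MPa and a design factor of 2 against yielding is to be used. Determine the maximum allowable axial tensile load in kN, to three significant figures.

σ_allow = 300/2 = 150.0 MPa.
A = 104×25.6 = 2662 mm².
F_allow = σ_allow × A = 150.0×2662 = 399400 N.

F_allow = 399 kN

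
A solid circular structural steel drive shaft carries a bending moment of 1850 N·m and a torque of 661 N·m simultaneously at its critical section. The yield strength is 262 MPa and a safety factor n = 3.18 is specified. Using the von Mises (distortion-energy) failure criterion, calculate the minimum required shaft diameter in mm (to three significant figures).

σ_allow = σ_y/n = 262/3.18 = 82.39 MPa.
For a solid shaft σ_b = 32M/(πd³) and τ = 16T/(πd³), so the von Mises stress is σ' = (16/πd³)·√(4M²+3T²).
√(4M²+3T²) = √(4×(1.850×10^6)² + 3×(661000)²) = 3.873×10^6 N·mm.
d³ = 16×3.873×10^6/(π×82.39) = 239400 mm³.
d = 62.09 mm.

d = 62.1 mm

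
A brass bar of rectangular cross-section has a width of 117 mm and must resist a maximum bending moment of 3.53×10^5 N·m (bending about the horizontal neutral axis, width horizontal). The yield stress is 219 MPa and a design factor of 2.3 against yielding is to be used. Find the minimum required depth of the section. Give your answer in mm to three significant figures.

h = 436 mm

σ_allow = 219/2.3 = 95.22 MPa.
For a rectangular section σ = 6M/(bh²), so h² = 6M/(b σ_allow) = 6×3.5300×10^8/(117×95.22) = 190100 mm².
h = 436.0 mm.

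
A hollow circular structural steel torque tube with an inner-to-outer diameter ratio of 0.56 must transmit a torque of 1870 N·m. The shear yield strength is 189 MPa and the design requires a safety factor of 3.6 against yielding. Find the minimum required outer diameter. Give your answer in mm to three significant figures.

τ_allow = 189/3.6 = 52.50 MPa.
For a hollow shaft τ = 16T/[πd_o³(1−k⁴)] with k = 0.56, so 1−k⁴ = 0.9017.
d_o³ = 16T/[π τ_allow (1−k⁴)] = 16×1870000/(π×52.50×0.9017) = 201200 mm³.
d_o = 58.60 mm.

d_o = 58.6 mm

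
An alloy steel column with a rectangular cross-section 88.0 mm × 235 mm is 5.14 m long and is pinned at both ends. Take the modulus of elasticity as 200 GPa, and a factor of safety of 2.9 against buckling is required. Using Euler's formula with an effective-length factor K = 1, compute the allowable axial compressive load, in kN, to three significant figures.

Buckling occurs about the weak axis: I_min = h·b³/12 = 235×88.0³/12 = 1.335×10^7 mm⁴ (b = 88.0 mm is the smaller dimension).
Effective length L_e = KL = 1×5.14 m = 5140 mm.
Euler critical load P_cr = π²EI/L_e² = π²×200000×1.335×10^7/5140² = 997100 N.
P_allow = P_cr/n = 997100/2.9 = 343800 N.

P_allow = 344 kN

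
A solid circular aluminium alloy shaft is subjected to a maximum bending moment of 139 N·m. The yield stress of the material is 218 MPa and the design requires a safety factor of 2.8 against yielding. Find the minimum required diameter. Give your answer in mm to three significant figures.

d = 26.3 mm

σ_allow = 218/2.8 = 77.86 MPa.
For a solid circular section σ = 32M/(πd³), so d³ = 32M/(π σ_allow) = 32×139000/(π×77.86) = 18190 mm³.
d = 26.30 mm.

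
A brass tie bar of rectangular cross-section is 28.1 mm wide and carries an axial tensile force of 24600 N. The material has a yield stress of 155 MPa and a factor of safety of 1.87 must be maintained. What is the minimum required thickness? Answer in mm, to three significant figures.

σ_allow = 155/1.87 = 82.89 MPa.
Required area A = F/σ_allow = 24600/82.89 = 296.8 mm².
t = A/w = 296.8/28.1 = 10.56 mm.

t = 10.6 mm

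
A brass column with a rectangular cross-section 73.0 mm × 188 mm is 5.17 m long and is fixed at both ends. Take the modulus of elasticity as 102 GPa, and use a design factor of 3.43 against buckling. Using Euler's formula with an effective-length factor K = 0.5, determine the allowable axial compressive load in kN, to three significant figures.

P_allow = 268 kN

Buckling occurs about the weak axis: I_min = h·b³/12 = 188×73.0³/12 = 6.095×10^6 mm⁴ (b = 73.0 mm is the smaller dimension).
Effective length L_e = KL = 0.5×5.17 m = 2585 mm.
Euler critical load P_cr = π²EI/L_e² = π²×102000×6.095×10^6/2585² = 918200 N.
P_allow = P_cr/n = 918200/3.43 = 267700 N.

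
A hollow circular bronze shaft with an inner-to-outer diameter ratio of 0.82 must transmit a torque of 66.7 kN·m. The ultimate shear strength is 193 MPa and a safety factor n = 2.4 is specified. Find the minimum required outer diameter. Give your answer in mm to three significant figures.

d_o = 198 mm

τ_allow = 193/2.4 = 80.42 MPa.
For a hollow shaft τ = 16T/[πd_o³(1−k⁴)] with k = 0.82, so 1−k⁴ = 0.5479.
d_o³ = 16T/[π τ_allow (1−k⁴)] = 16×6.6700×10^7/(π×80.42×0.5479) = 7.710×10^6 mm³.
d_o = 197.6 mm.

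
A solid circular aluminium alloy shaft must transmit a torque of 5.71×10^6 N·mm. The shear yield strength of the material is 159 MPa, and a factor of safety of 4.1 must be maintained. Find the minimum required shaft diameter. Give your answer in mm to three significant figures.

Allowable shear stress τ_allow = 159/4.1 = 38.78 MPa.
For a solid shaft τ = 16T/(πd³), so d³ = 16T/(π τ_allow) = 16×5710000/(π×38.78) = 749900 mm³.
d = (749900)^(1/3) = 90.85 mm.

d = 90.9 mm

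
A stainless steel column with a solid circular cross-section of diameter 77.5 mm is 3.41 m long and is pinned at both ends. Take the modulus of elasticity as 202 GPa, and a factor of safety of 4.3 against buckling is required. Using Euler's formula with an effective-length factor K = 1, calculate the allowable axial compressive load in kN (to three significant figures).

I = πd⁴/64 = π×77.5⁴/64 = 1.771×10^6 mm⁴.
Effective length L_e = KL = 1×3.41 m = 3410 mm.
Euler critical load P_cr = π²EI/L_e² = π²×202000×1.771×10^6/3410² = 303600 N.
P_allow = P_cr/n = 303600/4.3 = 70610 N.

P_allow = 70.6 kN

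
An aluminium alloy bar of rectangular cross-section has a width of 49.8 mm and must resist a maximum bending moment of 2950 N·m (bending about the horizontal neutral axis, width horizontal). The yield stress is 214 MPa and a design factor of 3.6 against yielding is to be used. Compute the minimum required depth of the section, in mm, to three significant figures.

h = 77.3 mm

σ_allow = 214/3.6 = 59.44 MPa.
For a rectangular section σ = 6M/(bh²), so h² = 6M/(b σ_allow) = 6×2950000/(49.8×59.44) = 5979 mm².
h = 77.32 mm.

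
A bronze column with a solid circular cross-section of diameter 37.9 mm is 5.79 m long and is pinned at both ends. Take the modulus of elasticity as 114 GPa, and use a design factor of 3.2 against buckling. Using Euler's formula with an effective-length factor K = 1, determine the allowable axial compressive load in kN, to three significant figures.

I = πd⁴/64 = π×37.9⁴/64 = 101300 mm⁴.
Effective length L_e = KL = 1×5.79 m = 5790 mm.
Euler critical load P_cr = π²EI/L_e² = π²×114000×101300/5790² = 3399 N.
P_allow = P_cr/n = 3399/3.2 = 1062 N.

P_allow = 1.06 kN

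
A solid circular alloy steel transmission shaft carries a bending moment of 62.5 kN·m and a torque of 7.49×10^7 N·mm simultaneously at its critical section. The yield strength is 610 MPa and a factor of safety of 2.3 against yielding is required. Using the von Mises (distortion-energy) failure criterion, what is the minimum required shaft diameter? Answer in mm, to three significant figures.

σ_allow = σ_y/n = 610/2.3 = 265.2 MPa.
For a solid shaft σ_b = 32M/(πd³) and τ = 16T/(πd³), so the von Mises stress is σ' = (16/πd³)·√(4M²+3T²).
√(4M²+3T²) = √(4×(6.250×10^7)² + 3×(7.490×10^7)²) = 1.802×10^8 N·mm.
d³ = 16×1.802×10^8/(π×265.2) = 3.459×10^6 mm³.
d = 151.2 mm.

d = 151 mm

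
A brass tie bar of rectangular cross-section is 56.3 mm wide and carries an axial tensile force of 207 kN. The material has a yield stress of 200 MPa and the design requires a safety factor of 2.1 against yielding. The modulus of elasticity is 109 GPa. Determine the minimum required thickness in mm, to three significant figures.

σ_allow = 200/2.1 = 95.24 MPa.
Required area A = F/σ_allow = 207000/95.24 = 2174 mm².
t = A/w = 2174/56.3 = 38.61 mm.

t = 38.6 mm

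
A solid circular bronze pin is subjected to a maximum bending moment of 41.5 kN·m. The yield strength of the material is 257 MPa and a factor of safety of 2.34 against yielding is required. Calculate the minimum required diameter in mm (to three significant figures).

σ_allow = 257/2.34 = 109.8 MPa.
For a solid circular section σ = 32M/(πd³), so d³ = 32M/(π σ_allow) = 32×4.1500×10^7/(π×109.8) = 3.849×10^6 mm³.
d = 156.7 mm.

d = 157 mm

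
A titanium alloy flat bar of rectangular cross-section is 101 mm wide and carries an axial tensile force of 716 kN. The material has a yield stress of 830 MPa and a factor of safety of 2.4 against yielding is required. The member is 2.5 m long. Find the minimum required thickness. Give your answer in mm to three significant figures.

t = 20.5 mm

σ_allow = 830/2.4 = 345.8 MPa.
Required area A = F/σ_allow = 716000/345.8 = 2070 mm².
t = A/w = 2070/101 = 20.50 mm.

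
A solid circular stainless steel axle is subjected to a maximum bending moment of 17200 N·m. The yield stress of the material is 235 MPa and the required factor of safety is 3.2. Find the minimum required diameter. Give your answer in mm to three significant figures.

σ_allow = 235/3.2 = 73.44 MPa.
For a solid circular section σ = 32M/(πd³), so d³ = 32M/(π σ_allow) = 32×1.7200×10^7/(π×73.44) = 2.386×10^6 mm³.
d = 133.6 mm.

d = 134 mm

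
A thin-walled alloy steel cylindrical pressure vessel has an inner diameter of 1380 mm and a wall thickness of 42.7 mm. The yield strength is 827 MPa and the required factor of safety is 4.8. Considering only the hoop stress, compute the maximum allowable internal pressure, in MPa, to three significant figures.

p_allow = 10.7 MPa

σ_allow = 827/4.8 = 172.3 MPa.
σ_h = pD/(2t) → p_allow = 2σ_allow t/D = 2×172.3×42.7/1380 = 10.66 MPa.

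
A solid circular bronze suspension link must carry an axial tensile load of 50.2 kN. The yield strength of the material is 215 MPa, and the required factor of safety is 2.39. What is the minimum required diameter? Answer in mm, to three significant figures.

Allowable stress σ_allow = 215/2.39 = 89.96 MPa.
Required area A = F/σ_allow = 50200/89.96 = 558.0 mm².
A = πd²/4 → d = √(4A/π) = 26.66 mm.

d = 26.7 mm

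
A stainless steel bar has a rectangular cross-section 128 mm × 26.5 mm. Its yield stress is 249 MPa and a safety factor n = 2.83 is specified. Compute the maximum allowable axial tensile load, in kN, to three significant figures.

σ_allow = 249/2.83 = 87.99 MPa.
A = 128×26.5 = 3392 mm².
F_allow = σ_allow × A = 87.99×3392 = 298400 N.

F_allow = 298 kN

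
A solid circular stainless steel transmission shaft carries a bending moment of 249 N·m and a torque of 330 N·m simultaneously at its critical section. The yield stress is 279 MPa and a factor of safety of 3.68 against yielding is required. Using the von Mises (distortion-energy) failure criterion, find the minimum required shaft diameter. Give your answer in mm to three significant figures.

d = 37.1 mm

σ_allow = σ_y/n = 279/3.68 = 75.82 MPa.
For a solid shaft σ_b = 32M/(πd³) and τ = 16T/(πd³), so the von Mises stress is σ' = (16/πd³)·√(4M²+3T²).
√(4M²+3T²) = √(4×(249000)² + 3×(330000)²) = 758100 N·mm.
d³ = 16×758100/(π×75.82) = 50930 mm³.
d = 37.07 mm.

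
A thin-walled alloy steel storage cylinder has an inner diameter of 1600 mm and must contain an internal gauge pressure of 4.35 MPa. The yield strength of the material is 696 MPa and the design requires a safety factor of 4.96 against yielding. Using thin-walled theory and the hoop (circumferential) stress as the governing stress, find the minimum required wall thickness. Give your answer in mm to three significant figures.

t = 24.8 mm

σ_allow = 696/4.96 = 140.3 MPa.
Hoop stress σ_h = pD/(2t), so t = pD/(2σ_allow) = 4.35×1600/(2×140.3) = 24.80 mm.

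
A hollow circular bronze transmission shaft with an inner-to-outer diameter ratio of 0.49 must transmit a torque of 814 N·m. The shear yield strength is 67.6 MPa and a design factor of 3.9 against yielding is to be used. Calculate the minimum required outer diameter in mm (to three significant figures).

τ_allow = 67.6/3.9 = 17.33 MPa.
For a hollow shaft τ = 16T/[πd_o³(1−k⁴)] with k = 0.49, so 1−k⁴ = 0.9424.
d_o³ = 16T/[π τ_allow (1−k⁴)] = 16×814000/(π×17.33×0.9424) = 253800 mm³.
d_o = 63.31 mm.

d_o = 63.3 mm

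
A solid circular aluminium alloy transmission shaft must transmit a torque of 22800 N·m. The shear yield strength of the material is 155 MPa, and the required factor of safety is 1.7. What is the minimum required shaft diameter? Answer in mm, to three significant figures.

Allowable shear stress τ_allow = 155/1.7 = 91.18 MPa.
For a solid shaft τ = 16T/(πd³), so d³ = 16T/(π τ_allow) = 16×2.2800×10^7/(π×91.18) = 1.274×10^6 mm³.
d = (1.274×10^6)^(1/3) = 108.4 mm.

d = 108 mm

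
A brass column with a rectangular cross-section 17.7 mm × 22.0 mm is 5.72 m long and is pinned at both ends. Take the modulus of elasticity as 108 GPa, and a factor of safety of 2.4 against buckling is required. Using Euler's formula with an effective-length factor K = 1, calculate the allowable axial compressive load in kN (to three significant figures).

P_allow = 0.138 kN

Buckling occurs about the weak axis: I_min = h·b³/12 = 22.0×17.7³/12 = 10170 mm⁴ (b = 17.7 mm is the smaller dimension).
Effective length L_e = KL = 1×5.72 m = 5720 mm.
Euler critical load P_cr = π²EI/L_e² = π²×108000×10170/5720² = 331.2 N.
P_allow = P_cr/n = 331.2/2.4 = 138.0 N.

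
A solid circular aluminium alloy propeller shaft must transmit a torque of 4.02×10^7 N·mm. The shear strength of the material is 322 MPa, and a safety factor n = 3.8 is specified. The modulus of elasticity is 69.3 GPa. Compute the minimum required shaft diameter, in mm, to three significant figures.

d = 134 mm

Allowable shear stress τ_allow = 322/3.8 = 84.74 MPa.
For a solid shaft τ = 16T/(πd³), so d³ = 16T/(π τ_allow) = 16×4.0200×10^7/(π×84.74) = 2.416×10^6 mm³.
d = (2.416×10^6)^(1/3) = 134.2 mm.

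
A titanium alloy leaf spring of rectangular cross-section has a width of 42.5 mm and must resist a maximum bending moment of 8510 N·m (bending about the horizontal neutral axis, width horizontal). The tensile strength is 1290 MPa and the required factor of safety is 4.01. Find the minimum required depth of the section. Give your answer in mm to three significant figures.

σ_allow = 1290/4.01 = 321.7 MPa.
For a rectangular section σ = 6M/(bh²), so h² = 6M/(b σ_allow) = 6×8510000/(42.5×321.7) = 3735 mm².
h = 61.11 mm.

h = 61.1 mm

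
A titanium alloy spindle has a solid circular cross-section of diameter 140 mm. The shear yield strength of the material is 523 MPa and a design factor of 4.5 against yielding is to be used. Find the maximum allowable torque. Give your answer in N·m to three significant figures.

T_allow = 62600 N·m

τ_allow = 523/4.5 = 116.2 MPa.
For a solid shaft T_allow = τ_allow·πd³/16; πd³/16 = π×140³/16 = 538800 mm³.
T_allow = 116.2×538800 = 6.262×10^7 N·mm = 62620 N·m.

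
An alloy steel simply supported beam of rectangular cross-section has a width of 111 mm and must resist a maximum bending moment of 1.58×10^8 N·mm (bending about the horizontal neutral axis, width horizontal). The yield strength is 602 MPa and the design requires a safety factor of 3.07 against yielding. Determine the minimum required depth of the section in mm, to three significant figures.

h = 209 mm

σ_allow = 602/3.07 = 196.1 MPa.
For a rectangular section σ = 6M/(bh²), so h² = 6M/(b σ_allow) = 6×1.5800×10^8/(111×196.1) = 43550 mm².
h = 208.7 mm.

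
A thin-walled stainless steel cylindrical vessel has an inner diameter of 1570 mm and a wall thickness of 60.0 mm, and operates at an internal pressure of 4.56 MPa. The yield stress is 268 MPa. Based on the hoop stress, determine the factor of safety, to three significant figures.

n = 4.49

σ_h = pD/(2t) = 4.56×1570/(2×60.0) = 59.66 MPa.
n = 268/59.66 = 4.492.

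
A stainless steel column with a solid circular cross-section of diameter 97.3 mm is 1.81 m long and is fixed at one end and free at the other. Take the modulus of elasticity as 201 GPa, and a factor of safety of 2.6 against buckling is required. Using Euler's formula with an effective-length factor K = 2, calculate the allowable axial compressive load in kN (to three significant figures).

I = πd⁴/64 = π×97.3⁴/64 = 4.400×10^6 mm⁴.
Effective length L_e = KL = 2×1.81 m = 3620 mm.
Euler critical load P_cr = π²EI/L_e² = π²×201000×4.400×10^6/3620² = 666000 N.
P_allow = P_cr/n = 666000/2.6 = 256200 N.

P_allow = 256 kN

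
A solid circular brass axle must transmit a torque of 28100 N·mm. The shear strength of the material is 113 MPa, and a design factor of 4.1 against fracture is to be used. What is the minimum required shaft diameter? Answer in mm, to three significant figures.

d = 17.3 mm

Allowable shear stress τ_allow = 113/4.1 = 27.56 MPa.
For a solid shaft τ = 16T/(πd³), so d³ = 16T/(π τ_allow) = 16×28100/(π×27.56) = 5193 mm³.
d = (5193)^(1/3) = 17.32 mm.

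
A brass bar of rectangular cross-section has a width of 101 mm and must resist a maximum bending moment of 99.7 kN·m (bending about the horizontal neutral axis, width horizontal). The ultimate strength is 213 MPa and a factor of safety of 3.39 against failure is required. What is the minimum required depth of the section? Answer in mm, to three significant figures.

h = 307 mm

σ_allow = 213/3.39 = 62.83 MPa.
For a rectangular section σ = 6M/(bh²), so h² = 6M/(b σ_allow) = 6×9.9700×10^7/(101×62.83) = 94260 mm².
h = 307.0 mm.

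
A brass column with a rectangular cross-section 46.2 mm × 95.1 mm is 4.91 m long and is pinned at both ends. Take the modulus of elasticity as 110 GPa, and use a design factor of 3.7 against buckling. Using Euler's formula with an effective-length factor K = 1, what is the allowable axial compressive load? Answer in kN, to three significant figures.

P_allow = 9.51 kN

Buckling occurs about the weak axis: I_min = h·b³/12 = 95.1×46.2³/12 = 781500 mm⁴ (b = 46.2 mm is the smaller dimension).
Effective length L_e = KL = 1×4.91 m = 4910 mm.
Euler critical load P_cr = π²EI/L_e² = π²×110000×781500/4910² = 35190 N.
P_allow = P_cr/n = 35190/3.7 = 9512 N.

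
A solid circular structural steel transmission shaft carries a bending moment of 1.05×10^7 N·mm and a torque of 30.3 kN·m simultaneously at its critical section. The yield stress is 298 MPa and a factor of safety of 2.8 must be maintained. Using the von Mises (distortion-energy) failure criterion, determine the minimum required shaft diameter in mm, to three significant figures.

d = 139 mm

σ_allow = σ_y/n = 298/2.8 = 106.4 MPa.
For a solid shaft σ_b = 32M/(πd³) and τ = 16T/(πd³), so the von Mises stress is σ' = (16/πd³)·√(4M²+3T²).
√(4M²+3T²) = √(4×(1.050×10^7)² + 3×(3.030×10^7)²) = 5.653×10^7 N·mm.
d³ = 16×5.653×10^7/(π×106.4) = 2.705×10^6 mm³.
d = 139.3 mm.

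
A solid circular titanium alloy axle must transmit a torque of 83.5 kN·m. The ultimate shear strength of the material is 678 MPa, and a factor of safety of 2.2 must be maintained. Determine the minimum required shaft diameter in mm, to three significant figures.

Allowable shear stress τ_allow = 678/2.2 = 308.2 MPa.
For a solid shaft τ = 16T/(πd³), so d³ = 16T/(π τ_allow) = 16×8.3500×10^7/(π×308.2) = 1.380×10^6 mm³.
d = (1.380×10^6)^(1/3) = 111.3 mm.

d = 111 mm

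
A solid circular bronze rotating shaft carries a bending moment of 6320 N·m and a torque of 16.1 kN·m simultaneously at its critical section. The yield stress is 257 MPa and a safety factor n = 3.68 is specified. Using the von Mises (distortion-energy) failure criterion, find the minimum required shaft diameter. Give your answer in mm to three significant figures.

σ_allow = σ_y/n = 257/3.68 = 69.84 MPa.
For a solid shaft σ_b = 32M/(πd³) and τ = 16T/(πd³), so the von Mises stress is σ' = (16/πd³)·√(4M²+3T²).
√(4M²+3T²) = √(4×(6.320×10^6)² + 3×(1.610×10^7)²) = 3.062×10^7 N·mm.
d³ = 16×3.062×10^7/(π×69.84) = 2.233×10^6 mm³.
d = 130.7 mm.

d = 131 mm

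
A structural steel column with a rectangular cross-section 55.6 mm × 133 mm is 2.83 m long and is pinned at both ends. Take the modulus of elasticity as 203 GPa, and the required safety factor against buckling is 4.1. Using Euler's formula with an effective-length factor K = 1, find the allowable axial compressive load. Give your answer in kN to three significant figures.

P_allow = 116 kN

Buckling occurs about the weak axis: I_min = h·b³/12 = 133×55.6³/12 = 1.905×10^6 mm⁴ (b = 55.6 mm is the smaller dimension).
Effective length L_e = KL = 1×2.83 m = 2830 mm.
Euler critical load P_cr = π²EI/L_e² = π²×203000×1.905×10^6/2830² = 476600 N.
P_allow = P_cr/n = 476600/4.1 = 116200 N.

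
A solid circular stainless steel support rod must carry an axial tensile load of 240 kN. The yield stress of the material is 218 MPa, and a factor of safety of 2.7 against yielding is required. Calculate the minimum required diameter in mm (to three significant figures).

Allowable stress σ_allow = 218/2.7 = 80.74 MPa.
Required area A = F/σ_allow = 240000/80.74 = 2972 mm².
A = πd²/4 → d = √(4A/π) = 61.52 mm.

d = 61.5 mm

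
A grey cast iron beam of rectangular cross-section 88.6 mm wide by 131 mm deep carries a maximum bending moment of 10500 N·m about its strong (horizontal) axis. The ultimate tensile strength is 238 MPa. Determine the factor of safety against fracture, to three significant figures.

Section modulus S = bh²/6 = 88.6×131²/6 = 253400 mm³.
σ = M/S = 1.0500×10^7/253400 = 41.43 MPa.
n = 238/41.43 = 5.744.

n = 5.74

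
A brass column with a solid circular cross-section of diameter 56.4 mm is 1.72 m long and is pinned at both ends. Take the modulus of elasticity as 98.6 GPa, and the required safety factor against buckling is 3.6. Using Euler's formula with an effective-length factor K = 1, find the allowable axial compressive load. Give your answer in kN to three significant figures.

I = πd⁴/64 = π×56.4⁴/64 = 496700 mm⁴.
Effective length L_e = KL = 1×1.72 m = 1720 mm.
Euler critical load P_cr = π²EI/L_e² = π²×98600×496700/1720² = 163400 N.
P_allow = P_cr/n = 163400/3.6 = 45380 N.

P_allow = 45.4 kN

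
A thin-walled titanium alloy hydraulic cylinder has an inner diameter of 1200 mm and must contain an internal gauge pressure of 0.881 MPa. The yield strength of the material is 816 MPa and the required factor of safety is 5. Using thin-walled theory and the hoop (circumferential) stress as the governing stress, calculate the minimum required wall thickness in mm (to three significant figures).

t = 3.24 mm

σ_allow = 816/5 = 163.2 MPa.
Hoop stress σ_h = pD/(2t), so t = pD/(2σ_allow) = 0.881×1200/(2×163.2) = 3.239 mm.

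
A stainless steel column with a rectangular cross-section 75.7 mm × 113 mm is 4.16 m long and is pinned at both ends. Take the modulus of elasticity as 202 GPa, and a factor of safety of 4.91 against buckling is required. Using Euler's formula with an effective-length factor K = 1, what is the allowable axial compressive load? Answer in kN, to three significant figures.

P_allow = 95.8 kN

Buckling occurs about the weak axis: I_min = h·b³/12 = 113×75.7³/12 = 4.085×10^6 mm⁴ (b = 75.7 mm is the smaller dimension).
Effective length L_e = KL = 1×4.16 m = 4160 mm.
Euler critical load P_cr = π²EI/L_e² = π²×202000×4.085×10^6/4160² = 470600 N.
P_allow = P_cr/n = 470600/4.91 = 95840 N.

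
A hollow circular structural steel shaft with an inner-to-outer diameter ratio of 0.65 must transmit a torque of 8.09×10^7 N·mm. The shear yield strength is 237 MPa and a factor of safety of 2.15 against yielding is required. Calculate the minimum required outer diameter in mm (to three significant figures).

τ_allow = 237/2.15 = 110.2 MPa.
For a hollow shaft τ = 16T/[πd_o³(1−k⁴)] with k = 0.65, so 1−k⁴ = 0.8215.
d_o³ = 16T/[π τ_allow (1−k⁴)] = 16×8.0900×10^7/(π×110.2×0.8215) = 4.550×10^6 mm³.
d_o = 165.7 mm.

d_o = 166 mm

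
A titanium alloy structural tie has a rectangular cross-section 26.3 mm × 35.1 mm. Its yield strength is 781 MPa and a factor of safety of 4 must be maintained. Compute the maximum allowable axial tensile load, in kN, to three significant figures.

σ_allow = 781/4 = 195.2 MPa.
A = 26.3×35.1 = 923.1 mm².
F_allow = σ_allow × A = 195.2×923.1 = 180200 N.

F_allow = 180 kN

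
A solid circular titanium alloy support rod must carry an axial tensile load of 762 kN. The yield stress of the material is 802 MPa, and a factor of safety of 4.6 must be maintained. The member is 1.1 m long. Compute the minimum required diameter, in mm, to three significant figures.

d = 74.6 mm

Allowable stress σ_allow = 802/4.6 = 174.3 MPa.
Required area A = F/σ_allow = 762000/174.3 = 4371 mm².
A = πd²/4 → d = √(4A/π) = 74.60 mm.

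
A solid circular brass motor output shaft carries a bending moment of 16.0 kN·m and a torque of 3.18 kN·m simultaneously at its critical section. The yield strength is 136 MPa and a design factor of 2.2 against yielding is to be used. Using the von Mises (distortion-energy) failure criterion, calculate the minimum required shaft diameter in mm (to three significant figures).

σ_allow = σ_y/n = 136/2.2 = 61.82 MPa.
For a solid shaft σ_b = 32M/(πd³) and τ = 16T/(πd³), so the von Mises stress is σ' = (16/πd³)·√(4M²+3T²).
√(4M²+3T²) = √(4×(1.600×10^7)² + 3×(3.180×10^6)²) = 3.247×10^7 N·mm.
d³ = 16×3.247×10^7/(π×61.82) = 2.675×10^6 mm³.
d = 138.8 mm.

d = 139 mm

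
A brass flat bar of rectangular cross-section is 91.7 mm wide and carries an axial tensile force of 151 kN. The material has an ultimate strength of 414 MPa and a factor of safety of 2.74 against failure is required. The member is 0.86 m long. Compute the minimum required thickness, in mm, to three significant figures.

σ_allow = 414/2.74 = 151.1 MPa.
Required area A = F/σ_allow = 151000/151.1 = 999.4 mm².
t = A/w = 999.4/91.7 = 10.90 mm.

t = 10.9 mm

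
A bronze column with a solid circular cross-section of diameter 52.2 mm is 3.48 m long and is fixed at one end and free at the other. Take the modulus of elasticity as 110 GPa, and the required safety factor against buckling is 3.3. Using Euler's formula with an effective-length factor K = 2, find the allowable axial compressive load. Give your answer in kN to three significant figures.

P_allow = 2.48 kN

I = πd⁴/64 = π×52.2⁴/64 = 364500 mm⁴.
Effective length L_e = KL = 2×3.48 m = 6960 mm.
Euler critical load P_cr = π²EI/L_e² = π²×110000×364500/6960² = 8168 N.
P_allow = P_cr/n = 8168/3.3 = 2475 N.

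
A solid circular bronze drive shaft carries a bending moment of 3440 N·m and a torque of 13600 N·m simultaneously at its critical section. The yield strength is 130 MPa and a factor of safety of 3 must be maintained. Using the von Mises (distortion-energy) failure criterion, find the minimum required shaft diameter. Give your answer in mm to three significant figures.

σ_allow = σ_y/n = 130/3 = 43.33 MPa.
For a solid shaft σ_b = 32M/(πd³) and τ = 16T/(πd³), so the von Mises stress is σ' = (16/πd³)·√(4M²+3T²).
√(4M²+3T²) = √(4×(3.440×10^6)² + 3×(1.360×10^7)²) = 2.454×10^7 N·mm.
d³ = 16×2.454×10^7/(π×43.33) = 2.884×10^6 mm³.
d = 142.3 mm.

d = 142 mm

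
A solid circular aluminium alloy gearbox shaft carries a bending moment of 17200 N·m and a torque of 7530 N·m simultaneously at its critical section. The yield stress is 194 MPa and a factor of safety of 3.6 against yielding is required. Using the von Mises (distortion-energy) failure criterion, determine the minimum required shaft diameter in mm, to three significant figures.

σ_allow = σ_y/n = 194/3.6 = 53.89 MPa.
For a solid shaft σ_b = 32M/(πd³) and τ = 16T/(πd³), so the von Mises stress is σ' = (16/πd³)·√(4M²+3T²).
√(4M²+3T²) = √(4×(1.720×10^7)² + 3×(7.530×10^6)²) = 3.679×10^7 N·mm.
d³ = 16×3.679×10^7/(π×53.89) = 3.477×10^6 mm³.
d = 151.5 mm.

d = 151 mm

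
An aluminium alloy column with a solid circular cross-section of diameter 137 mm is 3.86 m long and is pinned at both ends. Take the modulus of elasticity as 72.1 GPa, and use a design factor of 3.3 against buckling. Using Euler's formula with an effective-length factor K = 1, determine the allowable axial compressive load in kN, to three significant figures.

I = πd⁴/64 = π×137⁴/64 = 1.729×10^7 mm⁴.
Effective length L_e = KL = 1×3.86 m = 3860 mm.
Euler critical load P_cr = π²EI/L_e² = π²×72100×1.729×10^7/3860² = 825900 N.
P_allow = P_cr/n = 825900/3.3 = 250300 N.

P_allow = 250 kN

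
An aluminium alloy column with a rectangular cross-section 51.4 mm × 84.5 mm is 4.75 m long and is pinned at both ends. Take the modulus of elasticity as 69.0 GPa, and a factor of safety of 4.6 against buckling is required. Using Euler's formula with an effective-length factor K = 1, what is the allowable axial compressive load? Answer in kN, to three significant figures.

Buckling occurs about the weak axis: I_min = h·b³/12 = 84.5×51.4³/12 = 956200 mm⁴ (b = 51.4 mm is the smaller dimension).
Effective length L_e = KL = 1×4.75 m = 4750 mm.
Euler critical load P_cr = π²EI/L_e² = π²×69000×956200/4750² = 28860 N.
P_allow = P_cr/n = 28860/4.6 = 6274 N.

P_allow = 6.27 kN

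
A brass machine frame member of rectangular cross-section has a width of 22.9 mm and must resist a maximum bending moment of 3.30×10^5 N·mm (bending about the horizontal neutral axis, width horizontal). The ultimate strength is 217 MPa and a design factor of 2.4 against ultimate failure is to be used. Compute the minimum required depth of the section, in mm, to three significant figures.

h = 30.9 mm

σ_allow = 217/2.4 = 90.42 MPa.
For a rectangular section σ = 6M/(bh²), so h² = 6M/(b σ_allow) = 6×330000/(22.9×90.42) = 956.3 mm².
h = 30.92 mm.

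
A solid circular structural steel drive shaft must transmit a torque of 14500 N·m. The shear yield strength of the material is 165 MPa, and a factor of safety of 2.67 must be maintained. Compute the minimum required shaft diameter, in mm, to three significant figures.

Allowable shear stress τ_allow = 165/2.67 = 61.80 MPa.
For a solid shaft τ = 16T/(πd³), so d³ = 16T/(π τ_allow) = 16×1.4500×10^7/(π×61.80) = 1.195×10^6 mm³.
d = (1.195×10^6)^(1/3) = 106.1 mm.

d = 106 mm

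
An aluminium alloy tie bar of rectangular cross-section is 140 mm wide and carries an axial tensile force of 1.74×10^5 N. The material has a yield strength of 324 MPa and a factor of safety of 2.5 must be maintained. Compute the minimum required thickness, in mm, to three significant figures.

t = 9.59 mm

σ_allow = 324/2.5 = 129.6 MPa.
Required area A = F/σ_allow = 174000/129.6 = 1343 mm².
t = A/w = 1343/140 = 9.590 mm.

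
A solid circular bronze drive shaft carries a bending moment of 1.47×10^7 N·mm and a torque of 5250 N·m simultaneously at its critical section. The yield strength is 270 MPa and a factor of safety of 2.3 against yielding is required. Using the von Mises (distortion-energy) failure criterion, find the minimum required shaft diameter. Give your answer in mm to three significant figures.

d = 110 mm

σ_allow = σ_y/n = 270/2.3 = 117.4 MPa.
For a solid shaft σ_b = 32M/(πd³) and τ = 16T/(πd³), so the von Mises stress is σ' = (16/πd³)·√(4M²+3T²).
√(4M²+3T²) = √(4×(1.470×10^7)² + 3×(5.250×10^6)²) = 3.077×10^7 N·mm.
d³ = 16×3.077×10^7/(π×117.4) = 1.335×10^6 mm³.
d = 110.1 mm.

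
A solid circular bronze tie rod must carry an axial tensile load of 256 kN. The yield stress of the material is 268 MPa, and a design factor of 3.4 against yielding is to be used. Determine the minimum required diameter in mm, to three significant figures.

d = 64.3 mm

Allowable stress σ_allow = 268/3.4 = 78.82 MPa.
Required area A = F/σ_allow = 256000/78.82 = 3248 mm².
A = πd²/4 → d = √(4A/π) = 64.31 mm.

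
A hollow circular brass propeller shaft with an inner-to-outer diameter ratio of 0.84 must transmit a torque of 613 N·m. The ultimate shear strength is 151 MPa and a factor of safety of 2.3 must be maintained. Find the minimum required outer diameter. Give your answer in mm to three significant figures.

d_o = 45.6 mm

τ_allow = 151/2.3 = 65.65 MPa.
For a hollow shaft τ = 16T/[πd_o³(1−k⁴)] with k = 0.84, so 1−k⁴ = 0.5021.
d_o³ = 16T/[π τ_allow (1−k⁴)] = 16×613000/(π×65.65×0.5021) = 94700 mm³.
d_o = 45.58 mm.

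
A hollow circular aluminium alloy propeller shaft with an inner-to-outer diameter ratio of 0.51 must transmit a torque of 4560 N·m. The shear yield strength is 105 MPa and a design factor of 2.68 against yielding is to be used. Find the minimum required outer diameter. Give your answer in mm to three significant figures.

d_o = 86.0 mm

τ_allow = 105/2.68 = 39.18 MPa.
For a hollow shaft τ = 16T/[πd_o³(1−k⁴)] with k = 0.51, so 1−k⁴ = 0.9323.
d_o³ = 16T/[π τ_allow (1−k⁴)] = 16×4560000/(π×39.18×0.9323) = 635800 mm³.
d_o = 85.99 mm.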